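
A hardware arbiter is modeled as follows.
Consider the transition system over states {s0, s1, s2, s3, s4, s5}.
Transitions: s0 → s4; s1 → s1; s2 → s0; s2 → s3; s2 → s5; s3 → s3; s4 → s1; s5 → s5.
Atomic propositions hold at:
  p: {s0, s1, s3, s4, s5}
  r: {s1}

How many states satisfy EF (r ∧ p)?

4

Sat(r ∧ p) = {s1}
EF (r ∧ p): least fixpoint, start Z0 = {s1}, add states with some successor in Z. Z1 = {s1, s4}; Z2 = {s0, s1, s4}; Z3 = {s0, s1, s2, s4}; fixed.
Sat(EF (r ∧ p)) = {s0, s1, s2, s4}
|Sat(EF (r ∧ p))| = |{s0, s1, s2, s4}| = 4.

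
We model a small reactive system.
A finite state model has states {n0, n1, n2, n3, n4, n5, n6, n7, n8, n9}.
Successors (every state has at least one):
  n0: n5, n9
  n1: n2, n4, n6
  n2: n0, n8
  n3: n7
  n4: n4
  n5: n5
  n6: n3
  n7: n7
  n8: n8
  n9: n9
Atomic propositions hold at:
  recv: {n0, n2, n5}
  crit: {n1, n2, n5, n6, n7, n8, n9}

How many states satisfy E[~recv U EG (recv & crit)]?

1

Sat(~recv) = {n1, n3, n4, n6, n7, n8, n9}
Sat(recv & crit) = {n2, n5}
EG (recv & crit): greatest fixpoint, start Z0 = {n2, n5}, keep only states in Sat with some successor in Z. Z1 = {n5}; fixed.
Sat(EG (recv & crit)) = {n5}
E[~recv U EG (recv & crit)]: least fixpoint, start Z0 = Sat(EG (recv & crit)) = {n5}, add states in Sat(~recv) with some successor in Z. Already a fixed point.
Sat(E[~recv U EG (recv & crit)]) = {n5}
|Sat(E[~recv U EG (recv & crit)])| = |{n5}| = 1.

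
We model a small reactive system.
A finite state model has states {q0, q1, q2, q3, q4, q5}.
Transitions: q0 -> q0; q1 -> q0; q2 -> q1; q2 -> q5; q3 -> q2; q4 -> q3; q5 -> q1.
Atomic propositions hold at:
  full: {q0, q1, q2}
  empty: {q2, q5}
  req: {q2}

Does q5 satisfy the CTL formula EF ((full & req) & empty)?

Sat(full & req) = {q2}
Sat((full & req) & empty) = {q2}
EF ((full & req) & empty): least fixpoint, start Z0 = {q2}, add states with some successor in Z. Z1 = {q2, q3}; Z2 = {q2, q3, q4}; fixed.
Sat(EF ((full & req) & empty)) = {q2, q3, q4}
q5 ∉ Sat(EF ((full & req) & empty)) = {q2, q3, q4}, so the formula does not hold at q5.

No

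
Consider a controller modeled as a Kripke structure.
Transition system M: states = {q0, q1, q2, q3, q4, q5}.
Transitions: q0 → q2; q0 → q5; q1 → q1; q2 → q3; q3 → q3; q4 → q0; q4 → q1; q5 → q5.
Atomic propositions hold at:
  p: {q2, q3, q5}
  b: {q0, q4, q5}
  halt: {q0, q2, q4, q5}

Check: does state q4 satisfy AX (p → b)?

Yes

Sat(p → b) = {q0, q1, q4, q5}
Sat(AX (p → b)) = {s : every successor in {q0, q1, q4, q5}} = {q1, q4, q5}
q4 ∈ Sat(AX (p → b)) = {q1, q4, q5}, so the formula holds at q4.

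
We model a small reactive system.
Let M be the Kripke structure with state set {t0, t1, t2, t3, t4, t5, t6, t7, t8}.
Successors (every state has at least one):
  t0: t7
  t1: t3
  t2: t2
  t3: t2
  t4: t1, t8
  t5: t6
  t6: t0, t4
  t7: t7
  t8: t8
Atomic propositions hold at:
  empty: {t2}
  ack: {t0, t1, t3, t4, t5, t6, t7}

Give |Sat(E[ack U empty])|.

E[ack U empty]: least fixpoint, start Z0 = Sat(empty) = {t2}, add states in Sat(ack) with some successor in Z. Z1 = {t2, t3}; Z2 = {t1, t2, t3}; Z3 = {t1, t2, t3, t4}; Z4 = {t1, t2, t3, t4, t6}; Z5 = {t1, t2, t3, t4, t5, t6}; fixed.
Sat(E[ack U empty]) = {t1, t2, t3, t4, t5, t6}
|Sat(E[ack U empty])| = |{t1, t2, t3, t4, t5, t6}| = 6.

6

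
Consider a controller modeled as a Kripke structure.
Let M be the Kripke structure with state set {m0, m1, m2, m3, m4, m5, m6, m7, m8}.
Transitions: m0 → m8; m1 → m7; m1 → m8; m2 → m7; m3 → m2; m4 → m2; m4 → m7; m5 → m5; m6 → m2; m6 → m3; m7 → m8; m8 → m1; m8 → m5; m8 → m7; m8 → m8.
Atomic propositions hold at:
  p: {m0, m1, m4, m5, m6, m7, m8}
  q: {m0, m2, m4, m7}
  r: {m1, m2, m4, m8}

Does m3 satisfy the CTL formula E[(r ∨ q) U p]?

Sat(r ∨ q) = {m0, m1, m2, m4, m7, m8}
E[(r ∨ q) U p]: least fixpoint, start Z0 = Sat(p) = {m0, m1, m4, m5, m6, m7, m8}, add states in Sat(r ∨ q) with some successor in Z. Z1 = {m0, m1, m2, m4, m5, m6, m7, m8}; fixed.
Sat(E[(r ∨ q) U p]) = {m0, m1, m2, m4, m5, m6, m7, m8}
m3 ∉ Sat(E[(r ∨ q) U p]) = {m0, m1, m2, m4, m5, m6, m7, m8}, so the formula does not hold at m3.

No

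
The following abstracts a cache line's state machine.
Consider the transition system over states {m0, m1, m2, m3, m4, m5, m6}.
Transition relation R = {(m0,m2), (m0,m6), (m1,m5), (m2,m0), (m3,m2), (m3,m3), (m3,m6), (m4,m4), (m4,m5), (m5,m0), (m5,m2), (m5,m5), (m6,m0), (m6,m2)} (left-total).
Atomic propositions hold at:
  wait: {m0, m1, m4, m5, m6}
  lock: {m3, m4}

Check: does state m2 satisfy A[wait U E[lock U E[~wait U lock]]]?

No

Sat(~wait) = {m2, m3}
E[~wait U lock]: least fixpoint, start Z0 = Sat(lock) = {m3, m4}, add states in Sat(~wait) with some successor in Z. Already a fixed point.
Sat(E[~wait U lock]) = {m3, m4}
E[lock U E[~wait U lock]]: least fixpoint, start Z0 = Sat(E[~wait U lock]) = {m3, m4}, add states in Sat(lock) with some successor in Z. Already a fixed point.
Sat(E[lock U E[~wait U lock]]) = {m3, m4}
A[wait U E[lock U E[~wait U lock]]]: least fixpoint, start Z0 = Sat(E[lock U E[~wait U lock]]) = {m3, m4}, add states in Sat(wait) with every successor in Z. Already a fixed point.
Sat(A[wait U E[lock U E[~wait U lock]]]) = {m3, m4}
m2 ∉ Sat(A[wait U E[lock U E[~wait U lock]]]) = {m3, m4}, so the formula does not hold at m2.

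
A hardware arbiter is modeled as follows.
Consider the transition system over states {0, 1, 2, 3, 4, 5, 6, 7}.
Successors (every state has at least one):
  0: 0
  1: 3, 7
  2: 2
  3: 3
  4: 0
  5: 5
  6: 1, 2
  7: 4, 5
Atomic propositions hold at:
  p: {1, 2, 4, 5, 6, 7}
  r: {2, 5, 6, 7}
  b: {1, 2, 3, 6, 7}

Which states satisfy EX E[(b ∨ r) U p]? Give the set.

{1, 2, 5, 6, 7}

Sat(b ∨ r) = {1, 2, 3, 5, 6, 7}
E[(b ∨ r) U p]: least fixpoint, start Z0 = Sat(p) = {1, 2, 4, 5, 6, 7}, add states in Sat(b ∨ r) with some successor in Z. Already a fixed point.
Sat(E[(b ∨ r) U p]) = {1, 2, 4, 5, 6, 7}
Sat(EX E[(b ∨ r) U p]) = {s : some successor in {1, 2, 4, 5, 6, 7}} = {1, 2, 5, 6, 7}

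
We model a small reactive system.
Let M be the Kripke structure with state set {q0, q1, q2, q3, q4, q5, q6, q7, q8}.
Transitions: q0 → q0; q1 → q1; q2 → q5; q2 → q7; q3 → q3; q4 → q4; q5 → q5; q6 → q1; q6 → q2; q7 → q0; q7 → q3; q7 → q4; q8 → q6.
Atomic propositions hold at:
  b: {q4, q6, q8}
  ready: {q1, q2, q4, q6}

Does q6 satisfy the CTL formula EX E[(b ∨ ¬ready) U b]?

Sat(¬ready) = {q0, q3, q5, q7, q8}
Sat(b ∨ ¬ready) = {q0, q3, q4, q5, q6, q7, q8}
E[(b ∨ ¬ready) U b]: least fixpoint, start Z0 = Sat(b) = {q4, q6, q8}, add states in Sat(b ∨ ¬ready) with some successor in Z. Z1 = {q4, q6, q7, q8}; fixed.
Sat(E[(b ∨ ¬ready) U b]) = {q4, q6, q7, q8}
Sat(EX E[(b ∨ ¬ready) U b]) = {s : some successor in {q4, q6, q7, q8}} = {q2, q4, q7, q8}
q6 ∉ Sat(EX E[(b ∨ ¬ready) U b]) = {q2, q4, q7, q8}, so the formula does not hold at q6.

No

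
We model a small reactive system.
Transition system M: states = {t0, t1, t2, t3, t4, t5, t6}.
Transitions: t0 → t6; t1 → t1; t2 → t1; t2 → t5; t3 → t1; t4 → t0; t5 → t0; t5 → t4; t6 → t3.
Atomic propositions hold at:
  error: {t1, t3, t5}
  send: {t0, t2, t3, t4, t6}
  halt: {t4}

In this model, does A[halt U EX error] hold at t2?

Yes

Sat(EX error) = {s : some successor in {t1, t3, t5}} = {t1, t2, t3, t6}
A[halt U EX error]: least fixpoint, start Z0 = Sat(EX error) = {t1, t2, t3, t6}, add states in Sat(halt) with every successor in Z. Already a fixed point.
Sat(A[halt U EX error]) = {t1, t2, t3, t6}
t2 ∈ Sat(A[halt U EX error]) = {t1, t2, t3, t6}, so the formula holds at t2.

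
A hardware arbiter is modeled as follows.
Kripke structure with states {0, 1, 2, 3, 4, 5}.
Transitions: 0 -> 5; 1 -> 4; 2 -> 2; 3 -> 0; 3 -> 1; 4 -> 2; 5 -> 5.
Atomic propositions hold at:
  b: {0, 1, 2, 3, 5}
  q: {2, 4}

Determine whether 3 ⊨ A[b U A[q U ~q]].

Yes

Sat(~q) = {0, 1, 3, 5}
A[q U ~q]: least fixpoint, start Z0 = Sat(~q) = {0, 1, 3, 5}, add states in Sat(q) with every successor in Z. Already a fixed point.
Sat(A[q U ~q]) = {0, 1, 3, 5}
A[b U A[q U ~q]]: least fixpoint, start Z0 = Sat(A[q U ~q]) = {0, 1, 3, 5}, add states in Sat(b) with every successor in Z. Already a fixed point.
Sat(A[b U A[q U ~q]]) = {0, 1, 3, 5}
3 ∈ Sat(A[b U A[q U ~q]]) = {0, 1, 3, 5}, so the formula holds at 3.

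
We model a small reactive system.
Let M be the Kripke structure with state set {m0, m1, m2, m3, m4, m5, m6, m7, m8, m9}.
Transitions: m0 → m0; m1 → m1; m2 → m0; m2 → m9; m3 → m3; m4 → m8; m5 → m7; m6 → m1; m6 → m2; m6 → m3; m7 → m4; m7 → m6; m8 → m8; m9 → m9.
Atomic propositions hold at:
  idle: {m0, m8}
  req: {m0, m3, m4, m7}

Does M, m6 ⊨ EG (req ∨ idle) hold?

No

Sat(req ∨ idle) = {m0, m3, m4, m7, m8}
EG (req ∨ idle): greatest fixpoint, start Z0 = {m0, m3, m4, m7, m8}, keep only states in Sat with some successor in Z. Already a fixed point.
Sat(EG (req ∨ idle)) = {m0, m3, m4, m7, m8}
m6 ∉ Sat(EG (req ∨ idle)) = {m0, m3, m4, m7, m8}, so the formula does not hold at m6.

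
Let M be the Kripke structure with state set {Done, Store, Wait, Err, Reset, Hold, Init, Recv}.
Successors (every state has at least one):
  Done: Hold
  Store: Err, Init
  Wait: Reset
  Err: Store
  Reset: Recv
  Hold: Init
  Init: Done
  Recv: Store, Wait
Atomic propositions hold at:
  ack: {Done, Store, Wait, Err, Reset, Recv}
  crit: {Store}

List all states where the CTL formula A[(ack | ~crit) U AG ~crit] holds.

{Done, Hold, Init}

Sat(~crit) = {Done, Wait, Err, Reset, Hold, Init, Recv}
Sat(ack | ~crit) = {Done, Store, Wait, Err, Reset, Hold, Init, Recv}
AG ~crit: greatest fixpoint, start Z0 = {Done, Wait, Err, Reset, Hold, Init, Recv}, keep only states in Sat with every successor in Z. Z1 = {Done, Wait, Reset, Hold, Init}; Z2 = {Done, Wait, Hold, Init}; Z3 = {Done, Hold, Init}; fixed.
Sat(AG ~crit) = {Done, Hold, Init}
A[(ack | ~crit) U AG ~crit]: least fixpoint, start Z0 = Sat(AG ~crit) = {Done, Hold, Init}, add states in Sat(ack | ~crit) with every successor in Z. Already a fixed point.
Sat(A[(ack | ~crit) U AG ~crit]) = {Done, Hold, Init}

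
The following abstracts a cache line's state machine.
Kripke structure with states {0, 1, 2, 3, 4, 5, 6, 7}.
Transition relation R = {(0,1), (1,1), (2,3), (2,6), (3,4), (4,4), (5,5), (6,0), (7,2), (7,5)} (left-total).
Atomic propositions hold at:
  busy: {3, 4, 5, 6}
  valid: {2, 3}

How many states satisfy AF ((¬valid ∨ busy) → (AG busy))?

5

Sat(¬valid) = {0, 1, 4, 5, 6, 7}
Sat(¬valid ∨ busy) = {0, 1, 3, 4, 5, 6, 7}
AG busy: greatest fixpoint, start Z0 = {3, 4, 5, 6}, keep only states in Sat with every successor in Z. Z1 = {3, 4, 5}; fixed.
Sat(AG busy) = {3, 4, 5}
Sat((¬valid ∨ busy) → (AG busy)) = {2, 3, 4, 5}
AF ((¬valid ∨ busy) → (AG busy)): least fixpoint, start Z0 = {2, 3, 4, 5}, add states with every successor in Z. Z1 = {2, 3, 4, 5, 7}; fixed.
Sat(AF ((¬valid ∨ busy) → (AG busy))) = {2, 3, 4, 5, 7}
|Sat(AF ((¬valid ∨ busy) → (AG busy)))| = |{2, 3, 4, 5, 7}| = 5.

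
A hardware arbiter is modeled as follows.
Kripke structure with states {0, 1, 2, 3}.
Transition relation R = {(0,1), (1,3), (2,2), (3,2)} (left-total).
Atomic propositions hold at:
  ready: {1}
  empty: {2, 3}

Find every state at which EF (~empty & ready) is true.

{0, 1}

Sat(~empty) = {0, 1}
Sat(~empty & ready) = {1}
EF (~empty & ready): least fixpoint, start Z0 = {1}, add states with some successor in Z. Z1 = {0, 1}; fixed.
Sat(EF (~empty & ready)) = {0, 1}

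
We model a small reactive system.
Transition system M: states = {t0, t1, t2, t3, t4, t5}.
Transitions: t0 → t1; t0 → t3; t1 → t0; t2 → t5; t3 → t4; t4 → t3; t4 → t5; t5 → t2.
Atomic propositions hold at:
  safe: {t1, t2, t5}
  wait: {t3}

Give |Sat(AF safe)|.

3

AF safe: least fixpoint, start Z0 = {t1, t2, t5}, add states with every successor in Z. Already a fixed point.
Sat(AF safe) = {t1, t2, t5}
|Sat(AF safe)| = |{t1, t2, t5}| = 3.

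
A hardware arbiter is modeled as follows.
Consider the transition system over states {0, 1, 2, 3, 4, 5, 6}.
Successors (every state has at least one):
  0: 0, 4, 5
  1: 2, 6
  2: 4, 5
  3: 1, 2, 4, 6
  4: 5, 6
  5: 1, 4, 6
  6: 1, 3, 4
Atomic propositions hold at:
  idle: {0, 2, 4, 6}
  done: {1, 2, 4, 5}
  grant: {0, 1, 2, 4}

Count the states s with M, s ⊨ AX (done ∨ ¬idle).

Sat(¬idle) = {1, 3, 5}
Sat(done ∨ ¬idle) = {1, 2, 3, 4, 5}
Sat(AX (done ∨ ¬idle)) = {s : every successor in {1, 2, 3, 4, 5}} = {2, 6}
|Sat(AX (done ∨ ¬idle))| = |{2, 6}| = 2.

2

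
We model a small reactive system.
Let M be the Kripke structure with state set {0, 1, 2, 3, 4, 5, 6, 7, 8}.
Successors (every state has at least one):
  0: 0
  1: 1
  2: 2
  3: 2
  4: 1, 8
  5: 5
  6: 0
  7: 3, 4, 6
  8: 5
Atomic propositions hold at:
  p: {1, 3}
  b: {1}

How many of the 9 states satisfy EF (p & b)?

3

Sat(p & b) = {1}
EF (p & b): least fixpoint, start Z0 = {1}, add states with some successor in Z. Z1 = {1, 4}; Z2 = {1, 4, 7}; fixed.
Sat(EF (p & b)) = {1, 4, 7}
|Sat(EF (p & b))| = |{1, 4, 7}| = 3.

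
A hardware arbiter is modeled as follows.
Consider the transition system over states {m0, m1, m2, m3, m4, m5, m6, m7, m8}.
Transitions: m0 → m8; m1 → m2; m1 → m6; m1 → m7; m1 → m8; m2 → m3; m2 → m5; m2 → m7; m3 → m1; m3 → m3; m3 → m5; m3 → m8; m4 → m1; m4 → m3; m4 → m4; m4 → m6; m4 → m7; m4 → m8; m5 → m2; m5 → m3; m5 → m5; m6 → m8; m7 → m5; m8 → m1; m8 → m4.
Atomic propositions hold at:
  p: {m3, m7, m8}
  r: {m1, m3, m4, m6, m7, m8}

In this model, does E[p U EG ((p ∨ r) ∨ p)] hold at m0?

No

Sat(p ∨ r) = {m1, m3, m4, m6, m7, m8}
Sat((p ∨ r) ∨ p) = {m1, m3, m4, m6, m7, m8}
EG ((p ∨ r) ∨ p): greatest fixpoint, start Z0 = {m1, m3, m4, m6, m7, m8}, keep only states in Sat with some successor in Z. Z1 = {m1, m3, m4, m6, m8}; fixed.
Sat(EG ((p ∨ r) ∨ p)) = {m1, m3, m4, m6, m8}
E[p U EG ((p ∨ r) ∨ p)]: least fixpoint, start Z0 = Sat(EG ((p ∨ r) ∨ p)) = {m1, m3, m4, m6, m8}, add states in Sat(p) with some successor in Z. Already a fixed point.
Sat(E[p U EG ((p ∨ r) ∨ p)]) = {m1, m3, m4, m6, m8}
m0 ∉ Sat(E[p U EG ((p ∨ r) ∨ p)]) = {m1, m3, m4, m6, m8}, so the formula does not hold at m0.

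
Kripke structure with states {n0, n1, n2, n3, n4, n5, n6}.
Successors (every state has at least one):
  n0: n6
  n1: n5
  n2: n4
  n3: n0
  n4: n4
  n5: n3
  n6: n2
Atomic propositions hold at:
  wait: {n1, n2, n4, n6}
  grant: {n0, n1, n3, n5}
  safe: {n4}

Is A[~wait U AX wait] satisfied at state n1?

No

Sat(~wait) = {n0, n3, n5}
Sat(AX wait) = {s : every successor in {n1, n2, n4, n6}} = {n0, n2, n4, n6}
A[~wait U AX wait]: least fixpoint, start Z0 = Sat(AX wait) = {n0, n2, n4, n6}, add states in Sat(~wait) with every successor in Z. Z1 = {n0, n2, n3, n4, n6}; Z2 = {n0, n2, n3, n4, n5, n6}; fixed.
Sat(A[~wait U AX wait]) = {n0, n2, n3, n4, n5, n6}
n1 ∉ Sat(A[~wait U AX wait]) = {n0, n2, n3, n4, n5, n6}, so the formula does not hold at n1.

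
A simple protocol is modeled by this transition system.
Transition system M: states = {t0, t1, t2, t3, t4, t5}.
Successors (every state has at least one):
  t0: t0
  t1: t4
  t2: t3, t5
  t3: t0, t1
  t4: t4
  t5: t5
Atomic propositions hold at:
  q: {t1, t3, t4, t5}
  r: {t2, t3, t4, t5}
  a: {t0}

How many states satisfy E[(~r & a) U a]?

Sat(~r) = {t0, t1}
Sat(~r & a) = {t0}
E[(~r & a) U a]: least fixpoint, start Z0 = Sat(a) = {t0}, add states in Sat(~r & a) with some successor in Z. Already a fixed point.
Sat(E[(~r & a) U a]) = {t0}
|Sat(E[(~r & a) U a])| = |{t0}| = 1.

1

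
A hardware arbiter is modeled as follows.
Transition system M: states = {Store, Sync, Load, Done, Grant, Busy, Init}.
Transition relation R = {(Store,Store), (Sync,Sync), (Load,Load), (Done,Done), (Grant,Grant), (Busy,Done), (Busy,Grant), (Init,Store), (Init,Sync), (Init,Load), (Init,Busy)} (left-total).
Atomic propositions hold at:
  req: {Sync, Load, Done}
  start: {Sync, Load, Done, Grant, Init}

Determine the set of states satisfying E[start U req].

E[start U req]: least fixpoint, start Z0 = Sat(req) = {Sync, Load, Done}, add states in Sat(start) with some successor in Z. Z1 = {Sync, Load, Done, Init}; fixed.
Sat(E[start U req]) = {Sync, Load, Done, Init}

{Sync, Load, Done, Init}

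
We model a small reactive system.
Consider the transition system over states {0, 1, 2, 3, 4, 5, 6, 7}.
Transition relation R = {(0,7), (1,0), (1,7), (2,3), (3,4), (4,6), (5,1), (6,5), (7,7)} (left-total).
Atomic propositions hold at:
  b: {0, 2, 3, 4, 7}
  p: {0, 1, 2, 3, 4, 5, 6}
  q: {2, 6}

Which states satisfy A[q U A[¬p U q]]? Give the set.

Sat(¬p) = {7}
A[¬p U q]: least fixpoint, start Z0 = Sat(q) = {2, 6}, add states in Sat(¬p) with every successor in Z. Already a fixed point.
Sat(A[¬p U q]) = {2, 6}
A[q U A[¬p U q]]: least fixpoint, start Z0 = Sat(A[¬p U q]) = {2, 6}, add states in Sat(q) with every successor in Z. Already a fixed point.
Sat(A[q U A[¬p U q]]) = {2, 6}

{2, 6}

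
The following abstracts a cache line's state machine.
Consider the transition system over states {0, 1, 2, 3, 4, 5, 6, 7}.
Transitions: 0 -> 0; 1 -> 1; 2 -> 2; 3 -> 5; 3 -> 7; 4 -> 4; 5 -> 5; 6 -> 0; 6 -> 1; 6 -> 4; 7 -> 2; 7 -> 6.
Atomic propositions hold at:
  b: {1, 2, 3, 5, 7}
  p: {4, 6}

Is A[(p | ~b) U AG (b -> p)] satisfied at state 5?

Sat(~b) = {0, 4, 6}
Sat(p | ~b) = {0, 4, 6}
Sat(b -> p) = {0, 4, 6}
AG (b -> p): greatest fixpoint, start Z0 = {0, 4, 6}, keep only states in Sat with every successor in Z. Z1 = {0, 4}; fixed.
Sat(AG (b -> p)) = {0, 4}
A[(p | ~b) U AG (b -> p)]: least fixpoint, start Z0 = Sat(AG (b -> p)) = {0, 4}, add states in Sat(p | ~b) with every successor in Z. Already a fixed point.
Sat(A[(p | ~b) U AG (b -> p)]) = {0, 4}
5 ∉ Sat(A[(p | ~b) U AG (b -> p)]) = {0, 4}, so the formula does not hold at 5.

No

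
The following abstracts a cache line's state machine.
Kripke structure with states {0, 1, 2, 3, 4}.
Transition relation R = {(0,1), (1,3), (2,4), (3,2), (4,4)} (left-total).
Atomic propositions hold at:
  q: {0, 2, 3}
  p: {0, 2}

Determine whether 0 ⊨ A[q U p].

A[q U p]: least fixpoint, start Z0 = Sat(p) = {0, 2}, add states in Sat(q) with every successor in Z. Z1 = {0, 2, 3}; fixed.
Sat(A[q U p]) = {0, 2, 3}
0 ∈ Sat(A[q U p]) = {0, 2, 3}, so the formula holds at 0.

Yes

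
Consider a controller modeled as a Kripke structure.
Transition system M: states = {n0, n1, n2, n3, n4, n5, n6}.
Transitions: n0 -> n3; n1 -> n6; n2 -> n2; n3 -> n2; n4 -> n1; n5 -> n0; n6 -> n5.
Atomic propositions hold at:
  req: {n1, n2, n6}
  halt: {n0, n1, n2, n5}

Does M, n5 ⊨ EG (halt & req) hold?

Sat(halt & req) = {n1, n2}
EG (halt & req): greatest fixpoint, start Z0 = {n1, n2}, keep only states in Sat with some successor in Z. Z1 = {n2}; fixed.
Sat(EG (halt & req)) = {n2}
n5 ∉ Sat(EG (halt & req)) = {n2}, so the formula does not hold at n5.

No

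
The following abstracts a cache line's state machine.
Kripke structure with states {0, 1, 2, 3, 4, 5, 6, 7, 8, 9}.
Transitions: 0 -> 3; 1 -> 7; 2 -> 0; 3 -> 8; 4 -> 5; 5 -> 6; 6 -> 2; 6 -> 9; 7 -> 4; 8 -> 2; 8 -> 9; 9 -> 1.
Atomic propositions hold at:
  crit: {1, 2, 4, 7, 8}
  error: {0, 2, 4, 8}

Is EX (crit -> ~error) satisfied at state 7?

Sat(~error) = {1, 3, 5, 6, 7, 9}
Sat(crit -> ~error) = {0, 1, 3, 5, 6, 7, 9}
Sat(EX (crit -> ~error)) = {s : some successor in {0, 1, 3, 5, 6, 7, 9}} = {0, 1, 2, 4, 5, 6, 8, 9}
7 ∉ Sat(EX (crit -> ~error)) = {0, 1, 2, 4, 5, 6, 8, 9}, so the formula does not hold at 7.

No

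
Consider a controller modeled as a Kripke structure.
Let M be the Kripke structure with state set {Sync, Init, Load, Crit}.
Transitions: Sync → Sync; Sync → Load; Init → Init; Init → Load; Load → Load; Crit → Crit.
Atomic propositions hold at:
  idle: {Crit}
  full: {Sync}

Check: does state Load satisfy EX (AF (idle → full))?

Sat(idle → full) = {Sync, Init, Load}
AF (idle → full): least fixpoint, start Z0 = {Sync, Init, Load}, add states with every successor in Z. Already a fixed point.
Sat(AF (idle → full)) = {Sync, Init, Load}
Sat(EX (AF (idle → full))) = {s : some successor in {Sync, Init, Load}} = {Sync, Init, Load}
Load ∈ Sat(EX (AF (idle → full))) = {Sync, Init, Load}, so the formula holds at Load.

Yes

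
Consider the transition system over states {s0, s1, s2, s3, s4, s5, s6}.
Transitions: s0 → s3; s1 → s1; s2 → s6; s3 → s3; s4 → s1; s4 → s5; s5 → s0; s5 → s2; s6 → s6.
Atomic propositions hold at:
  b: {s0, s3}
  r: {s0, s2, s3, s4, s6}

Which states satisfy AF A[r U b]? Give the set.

A[r U b]: least fixpoint, start Z0 = Sat(b) = {s0, s3}, add states in Sat(r) with every successor in Z. Already a fixed point.
Sat(A[r U b]) = {s0, s3}
AF A[r U b]: least fixpoint, start Z0 = {s0, s3}, add states with every successor in Z. Already a fixed point.
Sat(AF A[r U b]) = {s0, s3}

{s0, s3}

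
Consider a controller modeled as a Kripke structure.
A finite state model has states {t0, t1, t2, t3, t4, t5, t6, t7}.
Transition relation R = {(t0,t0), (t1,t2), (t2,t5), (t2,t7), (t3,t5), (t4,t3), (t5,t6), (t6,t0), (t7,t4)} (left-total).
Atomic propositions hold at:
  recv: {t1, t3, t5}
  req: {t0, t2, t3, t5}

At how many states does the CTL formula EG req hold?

1

EG req: greatest fixpoint, start Z0 = {t0, t2, t3, t5}, keep only states in Sat with some successor in Z. Z1 = {t0, t2, t3}; Z2 = {t0}; fixed.
Sat(EG req) = {t0}
|Sat(EG req)| = |{t0}| = 1.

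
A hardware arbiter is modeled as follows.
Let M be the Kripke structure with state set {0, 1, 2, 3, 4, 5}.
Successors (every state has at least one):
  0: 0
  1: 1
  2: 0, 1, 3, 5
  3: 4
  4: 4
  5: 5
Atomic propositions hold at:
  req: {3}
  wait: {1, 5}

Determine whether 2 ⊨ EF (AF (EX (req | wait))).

Sat(req | wait) = {1, 3, 5}
Sat(EX (req | wait)) = {s : some successor in {1, 3, 5}} = {1, 2, 5}
AF (EX (req | wait)): least fixpoint, start Z0 = {1, 2, 5}, add states with every successor in Z. Already a fixed point.
Sat(AF (EX (req | wait))) = {1, 2, 5}
EF (AF (EX (req | wait))): least fixpoint, start Z0 = {1, 2, 5}, add states with some successor in Z. Already a fixed point.
Sat(EF (AF (EX (req | wait)))) = {1, 2, 5}
2 ∈ Sat(EF (AF (EX (req | wait)))) = {1, 2, 5}, so the formula holds at 2.

Yes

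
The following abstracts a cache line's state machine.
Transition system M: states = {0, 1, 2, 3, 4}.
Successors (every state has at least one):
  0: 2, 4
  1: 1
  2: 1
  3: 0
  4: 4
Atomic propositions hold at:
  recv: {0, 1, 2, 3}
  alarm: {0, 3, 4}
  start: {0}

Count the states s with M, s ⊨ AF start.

AF start: least fixpoint, start Z0 = {0}, add states with every successor in Z. Z1 = {0, 3}; fixed.
Sat(AF start) = {0, 3}
|Sat(AF start)| = |{0, 3}| = 2.

2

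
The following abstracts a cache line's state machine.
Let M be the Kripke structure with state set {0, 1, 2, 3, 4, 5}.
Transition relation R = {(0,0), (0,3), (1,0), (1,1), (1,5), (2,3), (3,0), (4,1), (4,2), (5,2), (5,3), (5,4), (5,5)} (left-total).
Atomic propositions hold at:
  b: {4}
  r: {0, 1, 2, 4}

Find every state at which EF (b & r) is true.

{1, 4, 5}

Sat(b & r) = {4}
EF (b & r): least fixpoint, start Z0 = {4}, add states with some successor in Z. Z1 = {4, 5}; Z2 = {1, 4, 5}; fixed.
Sat(EF (b & r)) = {1, 4, 5}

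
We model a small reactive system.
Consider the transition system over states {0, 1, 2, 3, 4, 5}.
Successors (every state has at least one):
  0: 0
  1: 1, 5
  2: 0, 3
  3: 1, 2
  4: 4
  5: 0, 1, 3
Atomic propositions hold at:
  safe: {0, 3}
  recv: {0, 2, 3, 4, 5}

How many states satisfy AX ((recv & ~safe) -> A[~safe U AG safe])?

Sat(~safe) = {1, 2, 4, 5}
Sat(recv & ~safe) = {2, 4, 5}
AG safe: greatest fixpoint, start Z0 = {0, 3}, keep only states in Sat with every successor in Z. Z1 = {0}; fixed.
Sat(AG safe) = {0}
A[~safe U AG safe]: least fixpoint, start Z0 = Sat(AG safe) = {0}, add states in Sat(~safe) with every successor in Z. Already a fixed point.
Sat(A[~safe U AG safe]) = {0}
Sat((recv & ~safe) -> A[~safe U AG safe]) = {0, 1, 3}
Sat(AX ((recv & ~safe) -> A[~safe U AG safe])) = {s : every successor in {0, 1, 3}} = {0, 2, 5}
|Sat(AX ((recv & ~safe) -> A[~safe U AG safe]))| = |{0, 2, 5}| = 3.

3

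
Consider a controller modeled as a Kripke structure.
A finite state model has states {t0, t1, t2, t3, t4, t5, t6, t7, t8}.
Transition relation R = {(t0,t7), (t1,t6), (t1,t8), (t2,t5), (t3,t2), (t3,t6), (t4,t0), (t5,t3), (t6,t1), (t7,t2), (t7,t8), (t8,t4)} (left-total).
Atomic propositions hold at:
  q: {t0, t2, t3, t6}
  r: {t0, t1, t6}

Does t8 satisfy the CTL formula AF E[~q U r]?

Sat(~q) = {t1, t4, t5, t7, t8}
E[~q U r]: least fixpoint, start Z0 = Sat(r) = {t0, t1, t6}, add states in Sat(~q) with some successor in Z. Z1 = {t0, t1, t4, t6}; Z2 = {t0, t1, t4, t6, t8}; Z3 = {t0, t1, t4, t6, t7, t8}; fixed.
Sat(E[~q U r]) = {t0, t1, t4, t6, t7, t8}
AF E[~q U r]: least fixpoint, start Z0 = {t0, t1, t4, t6, t7, t8}, add states with every successor in Z. Already a fixed point.
Sat(AF E[~q U r]) = {t0, t1, t4, t6, t7, t8}
t8 ∈ Sat(AF E[~q U r]) = {t0, t1, t4, t6, t7, t8}, so the formula holds at t8.

Yes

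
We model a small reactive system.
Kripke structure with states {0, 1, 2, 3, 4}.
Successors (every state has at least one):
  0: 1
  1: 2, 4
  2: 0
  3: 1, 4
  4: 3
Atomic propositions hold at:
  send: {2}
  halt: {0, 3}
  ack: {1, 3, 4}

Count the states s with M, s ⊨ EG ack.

3

EG ack: greatest fixpoint, start Z0 = {1, 3, 4}, keep only states in Sat with some successor in Z. Already a fixed point.
Sat(EG ack) = {1, 3, 4}
|Sat(EG ack)| = |{1, 3, 4}| = 3.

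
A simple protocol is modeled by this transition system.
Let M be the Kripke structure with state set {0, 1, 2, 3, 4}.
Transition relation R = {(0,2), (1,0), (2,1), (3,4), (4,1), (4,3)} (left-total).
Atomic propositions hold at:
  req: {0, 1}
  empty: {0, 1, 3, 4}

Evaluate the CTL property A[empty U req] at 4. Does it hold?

No

A[empty U req]: least fixpoint, start Z0 = Sat(req) = {0, 1}, add states in Sat(empty) with every successor in Z. Already a fixed point.
Sat(A[empty U req]) = {0, 1}
4 ∉ Sat(A[empty U req]) = {0, 1}, so the formula does not hold at 4.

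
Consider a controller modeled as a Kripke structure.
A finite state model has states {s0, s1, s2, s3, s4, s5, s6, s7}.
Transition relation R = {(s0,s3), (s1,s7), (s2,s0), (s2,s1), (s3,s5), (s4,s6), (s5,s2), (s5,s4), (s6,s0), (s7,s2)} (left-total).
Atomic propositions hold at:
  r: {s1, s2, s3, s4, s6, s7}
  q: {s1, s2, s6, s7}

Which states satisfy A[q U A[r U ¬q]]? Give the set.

Sat(¬q) = {s0, s3, s4, s5}
A[r U ¬q]: least fixpoint, start Z0 = Sat(¬q) = {s0, s3, s4, s5}, add states in Sat(r) with every successor in Z. Z1 = {s0, s3, s4, s5, s6}; fixed.
Sat(A[r U ¬q]) = {s0, s3, s4, s5, s6}
A[q U A[r U ¬q]]: least fixpoint, start Z0 = Sat(A[r U ¬q]) = {s0, s3, s4, s5, s6}, add states in Sat(q) with every successor in Z. Already a fixed point.
Sat(A[q U A[r U ¬q]]) = {s0, s3, s4, s5, s6}

{s0, s3, s4, s5, s6}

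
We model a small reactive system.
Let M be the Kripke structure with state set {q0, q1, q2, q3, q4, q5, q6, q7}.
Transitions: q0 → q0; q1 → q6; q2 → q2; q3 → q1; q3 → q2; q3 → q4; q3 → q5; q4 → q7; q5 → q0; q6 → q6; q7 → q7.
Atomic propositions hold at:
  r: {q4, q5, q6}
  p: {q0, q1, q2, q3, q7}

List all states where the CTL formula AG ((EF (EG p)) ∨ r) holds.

EG p: greatest fixpoint, start Z0 = {q0, q1, q2, q3, q7}, keep only states in Sat with some successor in Z. Z1 = {q0, q2, q3, q7}; fixed.
Sat(EG p) = {q0, q2, q3, q7}
EF (EG p): least fixpoint, start Z0 = {q0, q2, q3, q7}, add states with some successor in Z. Z1 = {q0, q2, q3, q4, q5, q7}; fixed.
Sat(EF (EG p)) = {q0, q2, q3, q4, q5, q7}
Sat((EF (EG p)) ∨ r) = {q0, q2, q3, q4, q5, q6, q7}
AG ((EF (EG p)) ∨ r): greatest fixpoint, start Z0 = {q0, q2, q3, q4, q5, q6, q7}, keep only states in Sat with every successor in Z. Z1 = {q0, q2, q4, q5, q6, q7}; fixed.
Sat(AG ((EF (EG p)) ∨ r)) = {q0, q2, q4, q5, q6, q7}

{q0, q2, q4, q5, q6, q7}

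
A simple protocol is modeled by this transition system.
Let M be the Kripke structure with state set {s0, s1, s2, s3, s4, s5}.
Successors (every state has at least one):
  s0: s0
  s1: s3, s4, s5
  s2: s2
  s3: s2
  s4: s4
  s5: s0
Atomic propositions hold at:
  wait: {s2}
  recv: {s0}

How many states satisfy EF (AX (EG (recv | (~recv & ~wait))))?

Sat(~recv) = {s1, s2, s3, s4, s5}
Sat(~wait) = {s0, s1, s3, s4, s5}
Sat(~recv & ~wait) = {s1, s3, s4, s5}
Sat(recv | (~recv & ~wait)) = {s0, s1, s3, s4, s5}
EG (recv | (~recv & ~wait)): greatest fixpoint, start Z0 = {s0, s1, s3, s4, s5}, keep only states in Sat with some successor in Z. Z1 = {s0, s1, s4, s5}; fixed.
Sat(EG (recv | (~recv & ~wait))) = {s0, s1, s4, s5}
Sat(AX (EG (recv | (~recv & ~wait)))) = {s : every successor in {s0, s1, s4, s5}} = {s0, s4, s5}
EF (AX (EG (recv | (~recv & ~wait)))): least fixpoint, start Z0 = {s0, s4, s5}, add states with some successor in Z. Z1 = {s0, s1, s4, s5}; fixed.
Sat(EF (AX (EG (recv | (~recv & ~wait))))) = {s0, s1, s4, s5}
|Sat(EF (AX (EG (recv | (~recv & ~wait)))))| = |{s0, s1, s4, s5}| = 4.

4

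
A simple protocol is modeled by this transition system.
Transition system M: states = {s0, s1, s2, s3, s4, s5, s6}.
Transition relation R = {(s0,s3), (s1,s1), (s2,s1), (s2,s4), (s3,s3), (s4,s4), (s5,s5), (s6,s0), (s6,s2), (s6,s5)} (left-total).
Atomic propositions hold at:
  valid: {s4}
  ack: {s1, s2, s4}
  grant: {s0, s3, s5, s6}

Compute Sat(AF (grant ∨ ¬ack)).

{s0, s3, s5, s6}

Sat(¬ack) = {s0, s3, s5, s6}
Sat(grant ∨ ¬ack) = {s0, s3, s5, s6}
AF (grant ∨ ¬ack): least fixpoint, start Z0 = {s0, s3, s5, s6}, add states with every successor in Z. Already a fixed point.
Sat(AF (grant ∨ ¬ack)) = {s0, s3, s5, s6}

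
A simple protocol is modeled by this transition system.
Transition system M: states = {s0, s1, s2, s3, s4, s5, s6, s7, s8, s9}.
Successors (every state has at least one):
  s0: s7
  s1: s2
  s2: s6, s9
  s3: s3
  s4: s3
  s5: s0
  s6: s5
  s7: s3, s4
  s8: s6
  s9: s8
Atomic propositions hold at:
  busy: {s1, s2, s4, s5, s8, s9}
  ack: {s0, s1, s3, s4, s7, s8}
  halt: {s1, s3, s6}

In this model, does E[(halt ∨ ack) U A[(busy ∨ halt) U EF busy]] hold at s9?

Yes

Sat(halt ∨ ack) = {s0, s1, s3, s4, s6, s7, s8}
Sat(busy ∨ halt) = {s1, s2, s3, s4, s5, s6, s8, s9}
EF busy: least fixpoint, start Z0 = {s1, s2, s4, s5, s8, s9}, add states with some successor in Z. Z1 = {s1, s2, s4, s5, s6, s7, s8, s9}; Z2 = {s0, s1, s2, s4, s5, s6, s7, s8, s9}; fixed.
Sat(EF busy) = {s0, s1, s2, s4, s5, s6, s7, s8, s9}
A[(busy ∨ halt) U EF busy]: least fixpoint, start Z0 = Sat(EF busy) = {s0, s1, s2, s4, s5, s6, s7, s8, s9}, add states in Sat(busy ∨ halt) with every successor in Z. Already a fixed point.
Sat(A[(busy ∨ halt) U EF busy]) = {s0, s1, s2, s4, s5, s6, s7, s8, s9}
E[(halt ∨ ack) U A[(busy ∨ halt) U EF busy]]: least fixpoint, start Z0 = Sat(A[(busy ∨ halt) U EF busy]) = {s0, s1, s2, s4, s5, s6, s7, s8, s9}, add states in Sat(halt ∨ ack) with some successor in Z. Already a fixed point.
Sat(E[(halt ∨ ack) U A[(busy ∨ halt) U EF busy]]) = {s0, s1, s2, s4, s5, s6, s7, s8, s9}
s9 ∈ Sat(E[(halt ∨ ack) U A[(busy ∨ halt) U EF busy]]) = {s0, s1, s2, s4, s5, s6, s7, s8, s9}, so the formula holds at s9.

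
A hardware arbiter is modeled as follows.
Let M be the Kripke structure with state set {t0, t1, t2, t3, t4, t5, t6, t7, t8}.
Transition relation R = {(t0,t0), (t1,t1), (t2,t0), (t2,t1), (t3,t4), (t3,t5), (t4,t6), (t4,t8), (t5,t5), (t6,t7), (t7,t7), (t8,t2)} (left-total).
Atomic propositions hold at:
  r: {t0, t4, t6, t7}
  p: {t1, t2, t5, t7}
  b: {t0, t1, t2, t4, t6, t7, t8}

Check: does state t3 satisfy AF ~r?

Yes

Sat(~r) = {t1, t2, t3, t5, t8}
AF ~r: least fixpoint, start Z0 = {t1, t2, t3, t5, t8}, add states with every successor in Z. Already a fixed point.
Sat(AF ~r) = {t1, t2, t3, t5, t8}
t3 ∈ Sat(AF ~r) = {t1, t2, t3, t5, t8}, so the formula holds at t3.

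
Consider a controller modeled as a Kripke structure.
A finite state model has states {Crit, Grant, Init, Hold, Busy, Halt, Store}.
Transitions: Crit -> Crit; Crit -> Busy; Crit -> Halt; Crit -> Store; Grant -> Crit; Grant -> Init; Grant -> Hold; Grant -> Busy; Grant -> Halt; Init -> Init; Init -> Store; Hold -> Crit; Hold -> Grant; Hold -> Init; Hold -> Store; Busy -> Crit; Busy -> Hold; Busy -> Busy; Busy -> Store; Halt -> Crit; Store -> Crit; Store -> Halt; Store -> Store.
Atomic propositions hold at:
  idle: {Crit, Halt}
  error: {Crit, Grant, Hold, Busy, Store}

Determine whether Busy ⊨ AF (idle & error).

Sat(idle & error) = {Crit}
AF (idle & error): least fixpoint, start Z0 = {Crit}, add states with every successor in Z. Z1 = {Crit, Halt}; fixed.
Sat(AF (idle & error)) = {Crit, Halt}
Busy ∉ Sat(AF (idle & error)) = {Crit, Halt}, so the formula does not hold at Busy.

No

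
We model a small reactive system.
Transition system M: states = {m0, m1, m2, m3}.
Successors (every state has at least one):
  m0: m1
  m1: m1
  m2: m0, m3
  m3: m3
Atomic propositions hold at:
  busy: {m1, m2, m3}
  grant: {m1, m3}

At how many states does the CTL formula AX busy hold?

3

Sat(AX busy) = {s : every successor in {m1, m2, m3}} = {m0, m1, m3}
|Sat(AX busy)| = |{m0, m1, m3}| = 3.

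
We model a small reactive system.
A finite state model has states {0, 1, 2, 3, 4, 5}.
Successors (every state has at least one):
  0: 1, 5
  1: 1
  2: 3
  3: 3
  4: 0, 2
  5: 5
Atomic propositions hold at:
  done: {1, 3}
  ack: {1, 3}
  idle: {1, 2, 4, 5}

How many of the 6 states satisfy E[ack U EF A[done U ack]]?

A[done U ack]: least fixpoint, start Z0 = Sat(ack) = {1, 3}, add states in Sat(done) with every successor in Z. Already a fixed point.
Sat(A[done U ack]) = {1, 3}
EF A[done U ack]: least fixpoint, start Z0 = {1, 3}, add states with some successor in Z. Z1 = {0, 1, 2, 3}; Z2 = {0, 1, 2, 3, 4}; fixed.
Sat(EF A[done U ack]) = {0, 1, 2, 3, 4}
E[ack U EF A[done U ack]]: least fixpoint, start Z0 = Sat(EF A[done U ack]) = {0, 1, 2, 3, 4}, add states in Sat(ack) with some successor in Z. Already a fixed point.
Sat(E[ack U EF A[done U ack]]) = {0, 1, 2, 3, 4}
|Sat(E[ack U EF A[done U ack]])| = |{0, 1, 2, 3, 4}| = 5.

5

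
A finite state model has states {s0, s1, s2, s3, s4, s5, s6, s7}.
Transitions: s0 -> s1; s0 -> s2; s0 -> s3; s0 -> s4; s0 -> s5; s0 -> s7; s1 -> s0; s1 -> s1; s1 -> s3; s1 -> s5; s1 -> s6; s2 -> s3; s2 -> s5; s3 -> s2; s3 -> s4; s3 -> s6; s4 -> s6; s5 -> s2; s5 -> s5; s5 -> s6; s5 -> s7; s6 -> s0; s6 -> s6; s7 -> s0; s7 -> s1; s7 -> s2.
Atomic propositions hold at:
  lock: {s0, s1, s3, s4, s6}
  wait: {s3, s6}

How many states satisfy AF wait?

3

AF wait: least fixpoint, start Z0 = {s3, s6}, add states with every successor in Z. Z1 = {s3, s4, s6}; fixed.
Sat(AF wait) = {s3, s4, s6}
|Sat(AF wait)| = |{s3, s4, s6}| = 3.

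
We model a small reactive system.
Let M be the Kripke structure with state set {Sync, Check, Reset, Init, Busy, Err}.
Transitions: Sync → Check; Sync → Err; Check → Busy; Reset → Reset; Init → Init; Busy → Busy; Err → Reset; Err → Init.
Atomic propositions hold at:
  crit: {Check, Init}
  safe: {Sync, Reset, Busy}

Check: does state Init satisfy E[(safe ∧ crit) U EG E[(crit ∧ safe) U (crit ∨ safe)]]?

Yes

Sat(safe ∧ crit) = ∅
Sat(crit ∧ safe) = ∅
Sat(crit ∨ safe) = {Sync, Check, Reset, Init, Busy}
E[(crit ∧ safe) U (crit ∨ safe)]: least fixpoint, start Z0 = Sat((crit ∨ safe)) = {Sync, Check, Reset, Init, Busy}, add states in Sat(crit ∧ safe) with some successor in Z. Already a fixed point.
Sat(E[(crit ∧ safe) U (crit ∨ safe)]) = {Sync, Check, Reset, Init, Busy}
EG E[(crit ∧ safe) U (crit ∨ safe)]: greatest fixpoint, start Z0 = {Sync, Check, Reset, Init, Busy}, keep only states in Sat with some successor in Z. Already a fixed point.
Sat(EG E[(crit ∧ safe) U (crit ∨ safe)]) = {Sync, Check, Reset, Init, Busy}
E[(safe ∧ crit) U EG E[(crit ∧ safe) U (crit ∨ safe)]]: least fixpoint, start Z0 = Sat(EG E[(crit ∧ safe) U (crit ∨ safe)]) = {Sync, Check, Reset, Init, Busy}, add states in Sat(safe ∧ crit) with some successor in Z. Already a fixed point.
Sat(E[(safe ∧ crit) U EG E[(crit ∧ safe) U (crit ∨ safe)]]) = {Sync, Check, Reset, Init, Busy}
Init ∈ Sat(E[(safe ∧ crit) U EG E[(crit ∧ safe) U (crit ∨ safe)]]) = {Sync, Check, Reset, Init, Busy}, so the formula holds at Init.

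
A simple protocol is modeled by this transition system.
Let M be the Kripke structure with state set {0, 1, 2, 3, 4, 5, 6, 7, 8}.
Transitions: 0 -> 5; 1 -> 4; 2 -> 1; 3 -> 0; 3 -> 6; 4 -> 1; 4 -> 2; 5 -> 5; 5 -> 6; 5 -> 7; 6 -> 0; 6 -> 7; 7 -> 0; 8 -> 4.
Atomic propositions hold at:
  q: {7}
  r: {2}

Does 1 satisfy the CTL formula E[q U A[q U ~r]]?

Sat(~r) = {0, 1, 3, 4, 5, 6, 7, 8}
A[q U ~r]: least fixpoint, start Z0 = Sat(~r) = {0, 1, 3, 4, 5, 6, 7, 8}, add states in Sat(q) with every successor in Z. Already a fixed point.
Sat(A[q U ~r]) = {0, 1, 3, 4, 5, 6, 7, 8}
E[q U A[q U ~r]]: least fixpoint, start Z0 = Sat(A[q U ~r]) = {0, 1, 3, 4, 5, 6, 7, 8}, add states in Sat(q) with some successor in Z. Already a fixed point.
Sat(E[q U A[q U ~r]]) = {0, 1, 3, 4, 5, 6, 7, 8}
1 ∈ Sat(E[q U A[q U ~r]]) = {0, 1, 3, 4, 5, 6, 7, 8}, so the formula holds at 1.

Yes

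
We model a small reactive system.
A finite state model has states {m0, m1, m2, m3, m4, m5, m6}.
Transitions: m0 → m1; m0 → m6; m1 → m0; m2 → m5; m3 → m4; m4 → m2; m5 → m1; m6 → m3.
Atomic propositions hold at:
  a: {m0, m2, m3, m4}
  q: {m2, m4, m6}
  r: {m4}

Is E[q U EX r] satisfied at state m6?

Sat(EX r) = {s : some successor in {m4}} = {m3}
E[q U EX r]: least fixpoint, start Z0 = Sat(EX r) = {m3}, add states in Sat(q) with some successor in Z. Z1 = {m3, m6}; fixed.
Sat(E[q U EX r]) = {m3, m6}
m6 ∈ Sat(E[q U EX r]) = {m3, m6}, so the formula holds at m6.

Yes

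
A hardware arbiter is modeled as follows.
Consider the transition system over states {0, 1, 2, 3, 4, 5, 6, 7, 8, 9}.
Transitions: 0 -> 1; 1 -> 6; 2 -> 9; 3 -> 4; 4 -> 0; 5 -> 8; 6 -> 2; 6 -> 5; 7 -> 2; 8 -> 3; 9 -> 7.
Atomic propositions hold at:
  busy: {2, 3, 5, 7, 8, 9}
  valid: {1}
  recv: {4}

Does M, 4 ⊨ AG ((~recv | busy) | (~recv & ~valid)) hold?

No

Sat(~recv) = {0, 1, 2, 3, 5, 6, 7, 8, 9}
Sat(~recv | busy) = {0, 1, 2, 3, 5, 6, 7, 8, 9}
Sat(~valid) = {0, 2, 3, 4, 5, 6, 7, 8, 9}
Sat(~recv & ~valid) = {0, 2, 3, 5, 6, 7, 8, 9}
Sat((~recv | busy) | (~recv & ~valid)) = {0, 1, 2, 3, 5, 6, 7, 8, 9}
AG ((~recv | busy) | (~recv & ~valid)): greatest fixpoint, start Z0 = {0, 1, 2, 3, 5, 6, 7, 8, 9}, keep only states in Sat with every successor in Z. Z1 = {0, 1, 2, 5, 6, 7, 8, 9}; Z2 = {0, 1, 2, 5, 6, 7, 9}; Z3 = {0, 1, 2, 6, 7, 9}; Z4 = {0, 1, 2, 7, 9}; Z5 = {0, 2, 7, 9}; Z6 = {2, 7, 9}; fixed.
Sat(AG ((~recv | busy) | (~recv & ~valid))) = {2, 7, 9}
4 ∉ Sat(AG ((~recv | busy) | (~recv & ~valid))) = {2, 7, 9}, so the formula does not hold at 4.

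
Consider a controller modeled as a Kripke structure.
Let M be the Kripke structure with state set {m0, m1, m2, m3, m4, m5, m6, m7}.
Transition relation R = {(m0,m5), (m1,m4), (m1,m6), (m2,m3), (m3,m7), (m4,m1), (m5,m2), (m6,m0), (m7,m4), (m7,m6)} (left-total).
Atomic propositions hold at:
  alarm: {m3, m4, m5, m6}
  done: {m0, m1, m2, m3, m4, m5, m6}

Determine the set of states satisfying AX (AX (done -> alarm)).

{m2, m3, m4, m5, m6}

Sat(done -> alarm) = {m3, m4, m5, m6, m7}
Sat(AX (done -> alarm)) = {s : every successor in {m3, m4, m5, m6, m7}} = {m0, m1, m2, m3, m7}
Sat(AX (AX (done -> alarm))) = {s : every successor in {m0, m1, m2, m3, m7}} = {m2, m3, m4, m5, m6}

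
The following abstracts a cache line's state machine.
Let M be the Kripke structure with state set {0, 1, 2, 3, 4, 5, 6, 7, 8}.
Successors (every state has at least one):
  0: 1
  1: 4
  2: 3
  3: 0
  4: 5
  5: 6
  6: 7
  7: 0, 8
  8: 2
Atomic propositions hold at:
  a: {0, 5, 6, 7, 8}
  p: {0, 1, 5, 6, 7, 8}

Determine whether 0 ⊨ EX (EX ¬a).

Sat(¬a) = {1, 2, 3, 4}
Sat(EX ¬a) = {s : some successor in {1, 2, 3, 4}} = {0, 1, 2, 8}
Sat(EX (EX ¬a)) = {s : some successor in {0, 1, 2, 8}} = {0, 3, 7, 8}
0 ∈ Sat(EX (EX ¬a)) = {0, 3, 7, 8}, so the formula holds at 0.

Yes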